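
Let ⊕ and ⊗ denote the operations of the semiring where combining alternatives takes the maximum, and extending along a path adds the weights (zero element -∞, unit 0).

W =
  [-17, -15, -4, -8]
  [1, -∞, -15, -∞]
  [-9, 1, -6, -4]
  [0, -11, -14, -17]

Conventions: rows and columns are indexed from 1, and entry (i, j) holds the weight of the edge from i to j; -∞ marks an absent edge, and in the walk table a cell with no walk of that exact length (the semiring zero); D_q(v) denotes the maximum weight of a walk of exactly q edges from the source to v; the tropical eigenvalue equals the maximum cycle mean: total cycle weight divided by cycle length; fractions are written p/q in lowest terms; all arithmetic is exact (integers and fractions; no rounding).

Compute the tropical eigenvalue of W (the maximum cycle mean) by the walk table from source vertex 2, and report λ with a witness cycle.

q=0: [-∞, 0, -∞, -∞]
q=1: [1, -∞, -15, -∞]
q=2: [-16, -14, -3, -7]
q=3: [-7, -2, -9, -7]
q=4: [-1, -8, -11, -13]
Optimal cycle mean attained by: cycle 1->3->2->1, total (-4) + 1 + 1, length 3.
Answer: λ = -2/3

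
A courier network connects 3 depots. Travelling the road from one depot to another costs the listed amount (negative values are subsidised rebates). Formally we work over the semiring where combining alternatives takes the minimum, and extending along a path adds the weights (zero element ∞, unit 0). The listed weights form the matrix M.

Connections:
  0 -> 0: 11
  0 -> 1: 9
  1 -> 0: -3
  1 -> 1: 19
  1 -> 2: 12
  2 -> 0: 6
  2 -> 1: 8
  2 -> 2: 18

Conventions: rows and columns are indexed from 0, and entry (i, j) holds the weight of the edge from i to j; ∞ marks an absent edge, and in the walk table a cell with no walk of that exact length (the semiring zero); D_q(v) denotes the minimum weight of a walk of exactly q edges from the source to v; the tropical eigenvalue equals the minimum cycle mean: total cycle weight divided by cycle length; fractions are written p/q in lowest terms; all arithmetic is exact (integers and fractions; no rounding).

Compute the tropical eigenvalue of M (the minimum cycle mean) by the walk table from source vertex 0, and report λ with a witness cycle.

q=0: [0, ∞, ∞]
q=1: [11, 9, ∞]
q=2: [6, 20, 21]
q=3: [17, 15, 32]
Optimal cycle mean attained by: cycle 0->1->0, total 9 + (-3), length 2.
Answer: λ = 3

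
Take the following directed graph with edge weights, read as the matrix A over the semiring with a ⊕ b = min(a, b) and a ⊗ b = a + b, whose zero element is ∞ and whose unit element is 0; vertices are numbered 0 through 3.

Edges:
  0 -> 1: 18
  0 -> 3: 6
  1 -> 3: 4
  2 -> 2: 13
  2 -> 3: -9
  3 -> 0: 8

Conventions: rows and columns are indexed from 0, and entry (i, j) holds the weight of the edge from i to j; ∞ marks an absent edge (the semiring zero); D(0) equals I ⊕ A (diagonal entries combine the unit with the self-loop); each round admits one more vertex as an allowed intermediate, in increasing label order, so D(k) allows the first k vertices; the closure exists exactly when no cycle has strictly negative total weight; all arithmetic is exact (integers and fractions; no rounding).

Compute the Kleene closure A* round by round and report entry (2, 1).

D(0):
  [0, 18, ∞, 6]
  [∞, 0, ∞, 4]
  [∞, ∞, 0, -9]
  [8, ∞, ∞, 0]
D(1):
  [0, 18, ∞, 6]
  [∞, 0, ∞, 4]
  [∞, ∞, 0, -9]
  [8, 26, ∞, 0]
D(2):
  [0, 18, ∞, 6]
  [∞, 0, ∞, 4]
  [∞, ∞, 0, -9]
  [8, 26, ∞, 0]
D(3):
  [0, 18, ∞, 6]
  [∞, 0, ∞, 4]
  [∞, ∞, 0, -9]
  [8, 26, ∞, 0]
D(4):
  [0, 18, ∞, 6]
  [12, 0, ∞, 4]
  [-1, 17, 0, -9]
  [8, 26, ∞, 0]
Answer: A*[2][1] = 17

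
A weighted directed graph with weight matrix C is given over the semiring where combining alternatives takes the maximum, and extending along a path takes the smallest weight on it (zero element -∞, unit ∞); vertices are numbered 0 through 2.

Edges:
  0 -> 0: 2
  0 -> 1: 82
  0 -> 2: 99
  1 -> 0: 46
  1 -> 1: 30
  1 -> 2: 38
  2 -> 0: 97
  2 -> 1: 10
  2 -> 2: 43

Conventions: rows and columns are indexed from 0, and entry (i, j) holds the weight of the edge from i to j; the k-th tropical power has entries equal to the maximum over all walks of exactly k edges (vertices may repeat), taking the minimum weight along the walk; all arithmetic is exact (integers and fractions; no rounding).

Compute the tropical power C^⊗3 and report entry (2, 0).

C^⊗2:
  [97, 30, 43]
  [38, 46, 46]
  [43, 82, 97]
C^⊗3:
  [43, 82, 97]
  [46, 38, 43]
  [97, 43, 43]
Key observation: the optimum is the walk 2->0->2->0, with weight 97 min 99 min 97 = 97.
Optimal value attained by: walk 2->0->2->0.
Answer: (C^⊗3)[2][0] = 97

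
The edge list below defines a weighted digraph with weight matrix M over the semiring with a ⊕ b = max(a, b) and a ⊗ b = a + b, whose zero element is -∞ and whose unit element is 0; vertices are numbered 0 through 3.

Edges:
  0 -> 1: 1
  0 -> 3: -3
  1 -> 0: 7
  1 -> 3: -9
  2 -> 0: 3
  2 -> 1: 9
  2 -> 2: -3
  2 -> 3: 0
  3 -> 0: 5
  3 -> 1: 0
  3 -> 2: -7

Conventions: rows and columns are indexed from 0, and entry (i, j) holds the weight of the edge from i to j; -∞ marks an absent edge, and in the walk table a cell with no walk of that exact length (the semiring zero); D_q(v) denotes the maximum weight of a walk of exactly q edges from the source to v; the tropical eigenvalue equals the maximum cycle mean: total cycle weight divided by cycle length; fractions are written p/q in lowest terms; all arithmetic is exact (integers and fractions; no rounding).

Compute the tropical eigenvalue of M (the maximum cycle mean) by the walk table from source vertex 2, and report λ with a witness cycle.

q=0: [-∞, -∞, 0, -∞]
q=1: [3, 9, -3, 0]
q=2: [16, 6, -6, 0]
q=3: [13, 17, -7, 13]
q=4: [24, 14, 6, 10]
Optimal cycle mean attained by: cycle 0->1->0, total 1 + 7, length 2.
Answer: λ = 4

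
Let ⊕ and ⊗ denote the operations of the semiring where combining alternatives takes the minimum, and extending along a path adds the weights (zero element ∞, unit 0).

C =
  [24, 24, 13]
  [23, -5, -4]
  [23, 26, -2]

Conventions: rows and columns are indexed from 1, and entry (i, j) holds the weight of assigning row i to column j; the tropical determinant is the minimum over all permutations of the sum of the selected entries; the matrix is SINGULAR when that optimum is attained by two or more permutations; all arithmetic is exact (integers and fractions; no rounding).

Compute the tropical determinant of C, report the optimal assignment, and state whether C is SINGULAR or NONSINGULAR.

σ = (1, 2, 3): 24 + (-5) + (-2) = 17
σ = (1, 3, 2): 24 + (-4) + 26 = 46
σ = (2, 1, 3): 24 + 23 + (-2) = 45
σ = (2, 3, 1): 24 + (-4) + 23 = 43
σ = (3, 1, 2): 13 + 23 + 26 = 62
σ = (3, 2, 1): 13 + (-5) + 23 = 31
Optimal value attained by: σ = (1, 2, 3).
Answer: det⊕(C) = 17; verdict: NONSINGULAR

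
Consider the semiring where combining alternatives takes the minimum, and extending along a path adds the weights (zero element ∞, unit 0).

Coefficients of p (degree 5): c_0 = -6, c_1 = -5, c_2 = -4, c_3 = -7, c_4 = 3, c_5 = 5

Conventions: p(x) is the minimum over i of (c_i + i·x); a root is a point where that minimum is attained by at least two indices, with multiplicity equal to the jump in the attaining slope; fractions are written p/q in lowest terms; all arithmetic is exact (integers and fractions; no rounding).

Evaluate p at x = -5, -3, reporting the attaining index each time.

p(-5) = min(-6+0·(-5)=-6, -5+1·(-5)=-10, -4+2·(-5)=-14, -7+3·(-5)=-22, 3+4·(-5)=-17, 5+5·(-5)=-20) = -22 (attained by i=3)
p(-3) = min(-6+0·(-3)=-6, -5+1·(-3)=-8, -4+2·(-3)=-10, -7+3·(-3)=-16, 3+4·(-3)=-9, 5+5·(-3)=-10) = -16 (attained by i=3)
Answer: p(-5) = -22; p(-3) = -16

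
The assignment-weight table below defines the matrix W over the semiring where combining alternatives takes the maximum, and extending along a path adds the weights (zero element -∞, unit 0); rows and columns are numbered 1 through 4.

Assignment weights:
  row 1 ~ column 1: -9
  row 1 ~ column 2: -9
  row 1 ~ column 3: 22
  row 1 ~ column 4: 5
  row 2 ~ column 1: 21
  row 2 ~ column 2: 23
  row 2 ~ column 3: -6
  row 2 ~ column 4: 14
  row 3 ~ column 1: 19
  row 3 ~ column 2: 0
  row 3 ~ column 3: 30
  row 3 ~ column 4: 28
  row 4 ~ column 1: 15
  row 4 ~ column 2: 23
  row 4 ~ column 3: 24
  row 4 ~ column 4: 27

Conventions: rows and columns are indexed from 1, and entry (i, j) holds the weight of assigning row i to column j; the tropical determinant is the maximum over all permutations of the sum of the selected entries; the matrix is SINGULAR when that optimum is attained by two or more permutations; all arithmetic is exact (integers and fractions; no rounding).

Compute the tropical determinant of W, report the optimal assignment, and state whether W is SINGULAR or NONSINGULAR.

σ = (1, 2, 3, 4): (-9) + 23 + 30 + 27 = 71
σ = (1, 2, 4, 3): (-9) + 23 + 28 + 24 = 66
σ = (1, 3, 2, 4): (-9) + (-6) + 0 + 27 = 12
σ = (1, 3, 4, 2): (-9) + (-6) + 28 + 23 = 36
σ = (1, 4, 2, 3): (-9) + 14 + 0 + 24 = 29
σ = (1, 4, 3, 2): (-9) + 14 + 30 + 23 = 58
σ = (2, 1, 3, 4): (-9) + 21 + 30 + 27 = 69
σ = (2, 1, 4, 3): (-9) + 21 + 28 + 24 = 64
σ = (2, 3, 1, 4): (-9) + (-6) + 19 + 27 = 31
σ = (2, 3, 4, 1): (-9) + (-6) + 28 + 15 = 28
σ = (2, 4, 1, 3): (-9) + 14 + 19 + 24 = 48
σ = (2, 4, 3, 1): (-9) + 14 + 30 + 15 = 50
σ = (3, 1, 2, 4): 22 + 21 + 0 + 27 = 70
σ = (3, 1, 4, 2): 22 + 21 + 28 + 23 = 94
σ = (3, 2, 1, 4): 22 + 23 + 19 + 27 = 91
σ = (3, 2, 4, 1): 22 + 23 + 28 + 15 = 88
σ = (3, 4, 1, 2): 22 + 14 + 19 + 23 = 78
σ = (3, 4, 2, 1): 22 + 14 + 0 + 15 = 51
σ = (4, 1, 2, 3): 5 + 21 + 0 + 24 = 50
σ = (4, 1, 3, 2): 5 + 21 + 30 + 23 = 79
σ = (4, 2, 1, 3): 5 + 23 + 19 + 24 = 71
σ = (4, 2, 3, 1): 5 + 23 + 30 + 15 = 73
σ = (4, 3, 1, 2): 5 + (-6) + 19 + 23 = 41
σ = (4, 3, 2, 1): 5 + (-6) + 0 + 15 = 14
Optimal value attained by: σ = (3, 1, 4, 2).
Answer: det⊕(W) = 94; verdict: NONSINGULAR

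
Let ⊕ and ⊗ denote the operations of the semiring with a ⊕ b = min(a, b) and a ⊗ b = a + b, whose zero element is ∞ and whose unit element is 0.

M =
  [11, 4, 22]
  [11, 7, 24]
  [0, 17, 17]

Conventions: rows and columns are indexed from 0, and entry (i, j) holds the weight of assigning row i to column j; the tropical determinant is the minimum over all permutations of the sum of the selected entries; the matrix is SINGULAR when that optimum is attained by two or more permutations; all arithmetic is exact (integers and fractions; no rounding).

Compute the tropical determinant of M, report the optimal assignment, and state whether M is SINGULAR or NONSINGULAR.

σ = (0, 1, 2): 11 + 7 + 17 = 35
σ = (0, 2, 1): 11 + 24 + 17 = 52
σ = (1, 0, 2): 4 + 11 + 17 = 32
σ = (1, 2, 0): 4 + 24 + 0 = 28
σ = (2, 0, 1): 22 + 11 + 17 = 50
σ = (2, 1, 0): 22 + 7 + 0 = 29
Optimal value attained by: σ = (1, 2, 0).
Answer: det⊕(M) = 28; verdict: NONSINGULAR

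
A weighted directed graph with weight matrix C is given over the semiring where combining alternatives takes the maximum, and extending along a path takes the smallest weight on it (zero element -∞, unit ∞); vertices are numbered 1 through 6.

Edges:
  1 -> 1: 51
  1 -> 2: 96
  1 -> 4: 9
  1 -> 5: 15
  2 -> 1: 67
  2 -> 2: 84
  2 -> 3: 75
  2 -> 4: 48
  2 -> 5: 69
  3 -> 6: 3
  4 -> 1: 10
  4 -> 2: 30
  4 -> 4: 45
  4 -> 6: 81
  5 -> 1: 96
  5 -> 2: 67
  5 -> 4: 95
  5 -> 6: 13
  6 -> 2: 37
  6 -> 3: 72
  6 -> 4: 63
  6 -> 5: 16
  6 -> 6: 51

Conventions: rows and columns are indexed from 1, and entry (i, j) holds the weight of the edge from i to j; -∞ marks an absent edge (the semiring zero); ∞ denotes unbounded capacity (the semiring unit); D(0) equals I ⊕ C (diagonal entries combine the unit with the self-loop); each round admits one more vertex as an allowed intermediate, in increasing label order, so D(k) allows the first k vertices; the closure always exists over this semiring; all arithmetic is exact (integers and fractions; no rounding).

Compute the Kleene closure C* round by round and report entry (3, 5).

D(0):
  [∞, 96, -∞, 9, 15, -∞]
  [67, ∞, 75, 48, 69, -∞]
  [-∞, -∞, ∞, -∞, -∞, 3]
  [10, 30, -∞, ∞, -∞, 81]
  [96, 67, -∞, 95, ∞, 13]
  [-∞, 37, 72, 63, 16, ∞]
D(1):
  [∞, 96, -∞, 9, 15, -∞]
  [67, ∞, 75, 48, 69, -∞]
  [-∞, -∞, ∞, -∞, -∞, 3]
  [10, 30, -∞, ∞, 10, 81]
  [96, 96, -∞, 95, ∞, 13]
  [-∞, 37, 72, 63, 16, ∞]
D(2):
  [∞, 96, 75, 48, 69, -∞]
  [67, ∞, 75, 48, 69, -∞]
  [-∞, -∞, ∞, -∞, -∞, 3]
  [30, 30, 30, ∞, 30, 81]
  [96, 96, 75, 95, ∞, 13]
  [37, 37, 72, 63, 37, ∞]
D(3):
  [∞, 96, 75, 48, 69, 3]
  [67, ∞, 75, 48, 69, 3]
  [-∞, -∞, ∞, -∞, -∞, 3]
  [30, 30, 30, ∞, 30, 81]
  [96, 96, 75, 95, ∞, 13]
  [37, 37, 72, 63, 37, ∞]
D(4):
  [∞, 96, 75, 48, 69, 48]
  [67, ∞, 75, 48, 69, 48]
  [-∞, -∞, ∞, -∞, -∞, 3]
  [30, 30, 30, ∞, 30, 81]
  [96, 96, 75, 95, ∞, 81]
  [37, 37, 72, 63, 37, ∞]
D(5):
  [∞, 96, 75, 69, 69, 69]
  [69, ∞, 75, 69, 69, 69]
  [-∞, -∞, ∞, -∞, -∞, 3]
  [30, 30, 30, ∞, 30, 81]
  [96, 96, 75, 95, ∞, 81]
  [37, 37, 72, 63, 37, ∞]
D(6):
  [∞, 96, 75, 69, 69, 69]
  [69, ∞, 75, 69, 69, 69]
  [3, 3, ∞, 3, 3, 3]
  [37, 37, 72, ∞, 37, 81]
  [96, 96, 75, 95, ∞, 81]
  [37, 37, 72, 63, 37, ∞]
Answer: C*[3][5] = 3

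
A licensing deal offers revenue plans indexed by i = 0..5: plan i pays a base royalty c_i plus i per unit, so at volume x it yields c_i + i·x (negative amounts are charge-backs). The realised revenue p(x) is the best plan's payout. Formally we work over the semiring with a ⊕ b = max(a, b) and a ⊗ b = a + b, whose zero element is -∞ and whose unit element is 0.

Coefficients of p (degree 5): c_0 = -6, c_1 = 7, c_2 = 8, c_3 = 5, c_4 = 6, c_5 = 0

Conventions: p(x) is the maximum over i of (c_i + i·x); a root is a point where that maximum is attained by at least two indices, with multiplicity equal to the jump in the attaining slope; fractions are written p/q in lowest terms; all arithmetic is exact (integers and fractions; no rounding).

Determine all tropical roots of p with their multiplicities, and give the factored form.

hull edge (i=0, c=-6) to (i=1, c=7): slope 13, span 1
hull edge (i=1, c=7) to (i=2, c=8): slope 1, span 1
hull edge (i=2, c=8) to (i=4, c=6): slope -1, span 2
hull edge (i=4, c=6) to (i=5, c=0): slope -6, span 1
Factored form: p(x) = 0 ⊗ (x ⊕ (-13)) ⊗ (x ⊕ (-1)) ⊗ (x ⊕ 1) ⊗ (x ⊕ 1) ⊗ (x ⊕ 6)
Answer: roots = -13 (mult 1), -1 (mult 1), 1 (mult 2), 6 (mult 1)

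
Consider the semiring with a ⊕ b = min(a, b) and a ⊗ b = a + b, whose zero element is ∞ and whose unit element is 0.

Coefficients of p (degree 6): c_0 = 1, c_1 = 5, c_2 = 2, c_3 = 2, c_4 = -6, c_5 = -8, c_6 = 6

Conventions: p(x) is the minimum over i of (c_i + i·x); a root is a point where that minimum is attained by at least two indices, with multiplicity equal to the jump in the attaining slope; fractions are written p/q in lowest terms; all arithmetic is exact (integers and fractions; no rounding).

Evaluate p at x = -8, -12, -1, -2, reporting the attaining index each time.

p(-8) = min(1+0·(-8)=1, 5+1·(-8)=-3, 2+2·(-8)=-14, 2+3·(-8)=-22, -6+4·(-8)=-38, -8+5·(-8)=-48, 6+6·(-8)=-42) = -48 (attained by i=5)
p(-12) = min(1+0·(-12)=1, 5+1·(-12)=-7, 2+2·(-12)=-22, 2+3·(-12)=-34, -6+4·(-12)=-54, -8+5·(-12)=-68, 6+6·(-12)=-66) = -68 (attained by i=5)
p(-1) = min(1+0·(-1)=1, 5+1·(-1)=4, 2+2·(-1)=0, 2+3·(-1)=-1, -6+4·(-1)=-10, -8+5·(-1)=-13, 6+6·(-1)=0) = -13 (attained by i=5)
p(-2) = min(1+0·(-2)=1, 5+1·(-2)=3, 2+2·(-2)=-2, 2+3·(-2)=-4, -6+4·(-2)=-14, -8+5·(-2)=-18, 6+6·(-2)=-6) = -18 (attained by i=5)
Answer: p(-8) = -48; p(-12) = -68; p(-1) = -13; p(-2) = -18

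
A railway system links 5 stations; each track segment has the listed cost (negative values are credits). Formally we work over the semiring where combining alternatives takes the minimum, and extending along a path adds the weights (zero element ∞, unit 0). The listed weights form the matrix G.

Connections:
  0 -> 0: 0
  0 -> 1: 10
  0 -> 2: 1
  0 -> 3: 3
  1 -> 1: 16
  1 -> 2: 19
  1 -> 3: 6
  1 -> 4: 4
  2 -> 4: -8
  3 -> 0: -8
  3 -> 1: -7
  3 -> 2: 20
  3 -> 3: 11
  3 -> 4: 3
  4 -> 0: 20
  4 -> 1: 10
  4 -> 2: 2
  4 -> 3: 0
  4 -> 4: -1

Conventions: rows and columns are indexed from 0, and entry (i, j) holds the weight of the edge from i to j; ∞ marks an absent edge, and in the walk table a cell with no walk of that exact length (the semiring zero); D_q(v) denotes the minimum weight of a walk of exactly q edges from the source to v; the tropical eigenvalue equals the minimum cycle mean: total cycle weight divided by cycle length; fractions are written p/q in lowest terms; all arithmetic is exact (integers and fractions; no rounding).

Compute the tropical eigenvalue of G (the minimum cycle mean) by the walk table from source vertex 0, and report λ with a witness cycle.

q=0: [0, ∞, ∞, ∞, ∞]
q=1: [0, 10, 1, 3, ∞]
q=2: [-5, -4, 1, 3, -7]
q=3: [-5, -4, -5, -7, -8]
q=4: [-15, -14, -6, -8, -13]
q=5: [-16, -15, -14, -13, -14]
Optimal cycle mean attained by: cycle 0->2->4->3->0, total 1 + (-8) + 0 + (-8), length 4.
Answer: λ = -15/4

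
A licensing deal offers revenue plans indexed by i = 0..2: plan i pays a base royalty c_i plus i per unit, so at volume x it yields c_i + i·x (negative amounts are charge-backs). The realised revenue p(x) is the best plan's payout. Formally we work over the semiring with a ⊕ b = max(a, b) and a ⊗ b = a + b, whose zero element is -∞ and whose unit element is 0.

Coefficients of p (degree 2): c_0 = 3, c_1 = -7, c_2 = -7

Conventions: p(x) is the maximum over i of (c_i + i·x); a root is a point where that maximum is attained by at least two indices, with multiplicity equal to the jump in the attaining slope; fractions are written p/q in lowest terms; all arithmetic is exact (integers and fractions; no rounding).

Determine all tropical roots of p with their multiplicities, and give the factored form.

hull edge (i=0, c=3) to (i=2, c=-7): slope -5, span 2
Factored form: p(x) = -7 ⊗ (x ⊕ 5) ⊗ (x ⊕ 5)
Answer: roots = 5 (mult 2)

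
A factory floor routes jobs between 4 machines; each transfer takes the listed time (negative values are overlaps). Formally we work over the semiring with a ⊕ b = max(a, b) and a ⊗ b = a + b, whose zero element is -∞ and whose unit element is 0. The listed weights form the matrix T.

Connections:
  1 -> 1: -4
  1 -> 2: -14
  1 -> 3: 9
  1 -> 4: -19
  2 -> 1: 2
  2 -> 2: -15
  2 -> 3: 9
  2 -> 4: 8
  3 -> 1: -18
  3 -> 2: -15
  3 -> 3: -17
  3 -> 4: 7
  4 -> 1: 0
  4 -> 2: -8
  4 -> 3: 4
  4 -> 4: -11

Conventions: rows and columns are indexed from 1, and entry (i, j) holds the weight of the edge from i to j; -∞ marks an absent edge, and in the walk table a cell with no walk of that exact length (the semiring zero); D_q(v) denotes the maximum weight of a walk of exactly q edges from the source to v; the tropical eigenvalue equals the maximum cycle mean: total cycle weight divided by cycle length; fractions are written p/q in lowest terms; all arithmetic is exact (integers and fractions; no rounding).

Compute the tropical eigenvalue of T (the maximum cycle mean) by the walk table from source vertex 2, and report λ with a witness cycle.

q=0: [-∞, 0, -∞, -∞]
q=1: [2, -15, 9, 8]
q=2: [8, 0, 12, 16]
q=3: [16, 8, 20, 19]
q=4: [19, 11, 25, 27]
Optimal cycle mean attained by: cycle 3->4->3, total 7 + 4, length 2.
Answer: λ = 11/2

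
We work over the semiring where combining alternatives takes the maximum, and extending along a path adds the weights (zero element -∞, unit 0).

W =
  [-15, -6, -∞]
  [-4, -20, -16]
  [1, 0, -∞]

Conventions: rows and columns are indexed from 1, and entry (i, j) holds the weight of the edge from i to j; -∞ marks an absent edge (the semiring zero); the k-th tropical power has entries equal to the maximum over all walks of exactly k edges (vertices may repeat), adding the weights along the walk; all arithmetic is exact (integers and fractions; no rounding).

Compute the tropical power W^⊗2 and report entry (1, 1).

W^⊗2:
  [-10, -21, -22]
  [-15, -10, -36]
  [-4, -5, -16]
Key observation: the optimum is the walk 1->2->1, with weight (-6) + (-4) = -10.
Optimal value attained by: walk 1->2->1.
Answer: (W^⊗2)[1][1] = -10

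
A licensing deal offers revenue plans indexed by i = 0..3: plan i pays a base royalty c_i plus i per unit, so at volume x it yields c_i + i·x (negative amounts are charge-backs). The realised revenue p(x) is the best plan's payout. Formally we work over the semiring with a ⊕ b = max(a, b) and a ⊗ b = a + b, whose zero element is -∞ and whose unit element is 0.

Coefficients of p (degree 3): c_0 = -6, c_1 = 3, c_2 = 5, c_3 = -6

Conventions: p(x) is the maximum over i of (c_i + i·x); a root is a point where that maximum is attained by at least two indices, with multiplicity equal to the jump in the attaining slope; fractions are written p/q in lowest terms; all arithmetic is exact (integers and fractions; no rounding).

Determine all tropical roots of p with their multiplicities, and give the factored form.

hull edge (i=0, c=-6) to (i=1, c=3): slope 9, span 1
hull edge (i=1, c=3) to (i=2, c=5): slope 2, span 1
hull edge (i=2, c=5) to (i=3, c=-6): slope -11, span 1
Factored form: p(x) = -6 ⊗ (x ⊕ (-9)) ⊗ (x ⊕ (-2)) ⊗ (x ⊕ 11)
Answer: roots = -9 (mult 1), -2 (mult 1), 11 (mult 1)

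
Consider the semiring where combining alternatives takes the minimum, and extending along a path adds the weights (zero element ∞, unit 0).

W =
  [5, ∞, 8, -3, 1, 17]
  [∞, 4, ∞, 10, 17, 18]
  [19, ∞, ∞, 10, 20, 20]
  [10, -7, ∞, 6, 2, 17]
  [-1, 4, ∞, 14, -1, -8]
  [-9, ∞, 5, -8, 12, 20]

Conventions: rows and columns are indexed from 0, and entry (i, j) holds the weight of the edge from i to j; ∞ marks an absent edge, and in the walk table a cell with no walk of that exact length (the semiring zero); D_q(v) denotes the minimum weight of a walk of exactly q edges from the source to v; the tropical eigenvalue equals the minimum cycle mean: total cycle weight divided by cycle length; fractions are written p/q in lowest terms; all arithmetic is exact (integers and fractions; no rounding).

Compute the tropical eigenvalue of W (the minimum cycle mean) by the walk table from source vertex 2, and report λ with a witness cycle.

q=0: [∞, ∞, 0, ∞, ∞, ∞]
q=1: [19, ∞, ∞, 10, 20, 20]
q=2: [11, 3, 25, 12, 12, 12]
q=3: [3, 5, 17, 4, 11, 4]
q=4: [-5, -3, 9, -4, 4, 3]
q=5: [-6, -11, 3, -8, -4, -4]
q=6: [-13, -15, 1, -12, -6, -12]
Optimal cycle mean attained by: cycle 0->4->5->0, total 1 + (-8) + (-9), length 3.
Answer: λ = -16/3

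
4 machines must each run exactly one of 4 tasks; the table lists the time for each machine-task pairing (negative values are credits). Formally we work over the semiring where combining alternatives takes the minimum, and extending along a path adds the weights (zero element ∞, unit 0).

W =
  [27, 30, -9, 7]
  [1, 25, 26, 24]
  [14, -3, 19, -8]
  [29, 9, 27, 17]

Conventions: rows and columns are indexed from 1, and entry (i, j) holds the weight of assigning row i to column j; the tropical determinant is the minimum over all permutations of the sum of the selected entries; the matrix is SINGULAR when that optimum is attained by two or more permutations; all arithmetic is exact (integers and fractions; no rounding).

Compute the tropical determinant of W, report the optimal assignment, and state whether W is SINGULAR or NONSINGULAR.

σ = (1, 2, 3, 4): 27 + 25 + 19 + 17 = 88
σ = (1, 2, 4, 3): 27 + 25 + (-8) + 27 = 71
σ = (1, 3, 2, 4): 27 + 26 + (-3) + 17 = 67
σ = (1, 3, 4, 2): 27 + 26 + (-8) + 9 = 54
σ = (1, 4, 2, 3): 27 + 24 + (-3) + 27 = 75
σ = (1, 4, 3, 2): 27 + 24 + 19 + 9 = 79
σ = (2, 1, 3, 4): 30 + 1 + 19 + 17 = 67
σ = (2, 1, 4, 3): 30 + 1 + (-8) + 27 = 50
σ = (2, 3, 1, 4): 30 + 26 + 14 + 17 = 87
σ = (2, 3, 4, 1): 30 + 26 + (-8) + 29 = 77
σ = (2, 4, 1, 3): 30 + 24 + 14 + 27 = 95
σ = (2, 4, 3, 1): 30 + 24 + 19 + 29 = 102
σ = (3, 1, 2, 4): (-9) + 1 + (-3) + 17 = 6
σ = (3, 1, 4, 2): (-9) + 1 + (-8) + 9 = -7
σ = (3, 2, 1, 4): (-9) + 25 + 14 + 17 = 47
σ = (3, 2, 4, 1): (-9) + 25 + (-8) + 29 = 37
σ = (3, 4, 1, 2): (-9) + 24 + 14 + 9 = 38
σ = (3, 4, 2, 1): (-9) + 24 + (-3) + 29 = 41
σ = (4, 1, 2, 3): 7 + 1 + (-3) + 27 = 32
σ = (4, 1, 3, 2): 7 + 1 + 19 + 9 = 36
σ = (4, 2, 1, 3): 7 + 25 + 14 + 27 = 73
σ = (4, 2, 3, 1): 7 + 25 + 19 + 29 = 80
σ = (4, 3, 1, 2): 7 + 26 + 14 + 9 = 56
σ = (4, 3, 2, 1): 7 + 26 + (-3) + 29 = 59
Optimal value attained by: σ = (3, 1, 4, 2).
Answer: det⊕(W) = -7; verdict: NONSINGULAR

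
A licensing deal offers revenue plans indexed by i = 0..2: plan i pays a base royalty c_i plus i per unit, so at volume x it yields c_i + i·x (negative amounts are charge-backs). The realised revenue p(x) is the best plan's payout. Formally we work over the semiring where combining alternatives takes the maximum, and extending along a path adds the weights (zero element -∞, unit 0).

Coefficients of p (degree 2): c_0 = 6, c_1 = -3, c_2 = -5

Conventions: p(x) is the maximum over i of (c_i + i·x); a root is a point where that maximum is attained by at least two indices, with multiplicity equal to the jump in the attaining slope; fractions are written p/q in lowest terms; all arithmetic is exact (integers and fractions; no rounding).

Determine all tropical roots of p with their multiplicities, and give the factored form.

hull edge (i=0, c=6) to (i=2, c=-5): slope -11/2, span 2
Factored form: p(x) = -5 ⊗ (x ⊕ 11/2) ⊗ (x ⊕ 11/2)
Answer: roots = 11/2 (mult 2)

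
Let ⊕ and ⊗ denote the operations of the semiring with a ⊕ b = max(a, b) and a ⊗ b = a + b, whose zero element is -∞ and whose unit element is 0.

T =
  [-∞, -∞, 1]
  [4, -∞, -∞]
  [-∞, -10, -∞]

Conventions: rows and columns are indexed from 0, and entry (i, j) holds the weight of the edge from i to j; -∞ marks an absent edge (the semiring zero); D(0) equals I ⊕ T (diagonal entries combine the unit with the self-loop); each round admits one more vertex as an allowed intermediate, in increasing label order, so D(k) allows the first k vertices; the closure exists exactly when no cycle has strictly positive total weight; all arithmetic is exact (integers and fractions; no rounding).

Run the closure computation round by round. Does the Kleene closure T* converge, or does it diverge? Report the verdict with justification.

D(0):
  [0, -∞, 1]
  [4, 0, -∞]
  [-∞, -10, 0]
D(1):
  [0, -∞, 1]
  [4, 0, 5]
  [-∞, -10, 0]
D(2):
  [0, -∞, 1]
  [4, 0, 5]
  [-6, -10, 0]
D(3):
  [0, -9, 1]
  [4, 0, 5]
  [-6, -10, 0]
Key observation: every diagonal entry stays at the unit through all rounds, so no improving cycle exists.
Answer: CONVERGES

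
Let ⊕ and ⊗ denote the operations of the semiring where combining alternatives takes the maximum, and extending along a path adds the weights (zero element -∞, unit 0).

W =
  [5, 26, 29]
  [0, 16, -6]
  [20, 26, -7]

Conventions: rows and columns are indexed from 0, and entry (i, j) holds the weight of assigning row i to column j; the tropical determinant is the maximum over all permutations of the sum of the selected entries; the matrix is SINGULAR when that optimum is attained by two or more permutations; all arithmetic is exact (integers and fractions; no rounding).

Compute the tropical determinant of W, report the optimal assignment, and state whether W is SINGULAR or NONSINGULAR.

σ = (0, 1, 2): 5 + 16 + (-7) = 14
σ = (0, 2, 1): 5 + (-6) + 26 = 25
σ = (1, 0, 2): 26 + 0 + (-7) = 19
σ = (1, 2, 0): 26 + (-6) + 20 = 40
σ = (2, 0, 1): 29 + 0 + 26 = 55
σ = (2, 1, 0): 29 + 16 + 20 = 65
Optimal value attained by: σ = (2, 1, 0).
Answer: det⊕(W) = 65; verdict: NONSINGULAR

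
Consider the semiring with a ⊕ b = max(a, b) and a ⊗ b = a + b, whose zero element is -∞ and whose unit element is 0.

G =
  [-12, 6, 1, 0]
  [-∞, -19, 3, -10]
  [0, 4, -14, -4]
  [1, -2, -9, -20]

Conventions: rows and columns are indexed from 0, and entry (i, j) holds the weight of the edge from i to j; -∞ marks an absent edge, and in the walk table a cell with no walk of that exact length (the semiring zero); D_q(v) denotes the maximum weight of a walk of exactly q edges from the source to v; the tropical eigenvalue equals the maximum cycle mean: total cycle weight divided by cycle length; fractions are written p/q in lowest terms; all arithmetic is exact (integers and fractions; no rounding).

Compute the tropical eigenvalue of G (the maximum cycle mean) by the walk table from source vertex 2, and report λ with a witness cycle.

q=0: [-∞, -∞, 0, -∞]
q=1: [0, 4, -14, -4]
q=2: [-3, 6, 7, 0]
q=3: [7, 11, 9, 3]
q=4: [9, 13, 14, 7]
Optimal cycle mean attained by: cycle 1->2->1, total 3 + 4, length 2.
Answer: λ = 7/2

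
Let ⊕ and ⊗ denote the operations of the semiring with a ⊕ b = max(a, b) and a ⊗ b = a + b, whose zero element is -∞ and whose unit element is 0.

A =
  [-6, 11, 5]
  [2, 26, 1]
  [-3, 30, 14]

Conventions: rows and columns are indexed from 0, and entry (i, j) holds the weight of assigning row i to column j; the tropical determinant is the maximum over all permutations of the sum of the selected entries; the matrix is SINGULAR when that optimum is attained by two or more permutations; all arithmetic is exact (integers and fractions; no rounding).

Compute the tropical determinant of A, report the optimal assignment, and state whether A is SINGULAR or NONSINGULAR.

σ = (0, 1, 2): (-6) + 26 + 14 = 34
σ = (0, 2, 1): (-6) + 1 + 30 = 25
σ = (1, 0, 2): 11 + 2 + 14 = 27
σ = (1, 2, 0): 11 + 1 + (-3) = 9
σ = (2, 0, 1): 5 + 2 + 30 = 37
σ = (2, 1, 0): 5 + 26 + (-3) = 28
Optimal value attained by: σ = (2, 0, 1).
Answer: det⊕(A) = 37; verdict: NONSINGULAR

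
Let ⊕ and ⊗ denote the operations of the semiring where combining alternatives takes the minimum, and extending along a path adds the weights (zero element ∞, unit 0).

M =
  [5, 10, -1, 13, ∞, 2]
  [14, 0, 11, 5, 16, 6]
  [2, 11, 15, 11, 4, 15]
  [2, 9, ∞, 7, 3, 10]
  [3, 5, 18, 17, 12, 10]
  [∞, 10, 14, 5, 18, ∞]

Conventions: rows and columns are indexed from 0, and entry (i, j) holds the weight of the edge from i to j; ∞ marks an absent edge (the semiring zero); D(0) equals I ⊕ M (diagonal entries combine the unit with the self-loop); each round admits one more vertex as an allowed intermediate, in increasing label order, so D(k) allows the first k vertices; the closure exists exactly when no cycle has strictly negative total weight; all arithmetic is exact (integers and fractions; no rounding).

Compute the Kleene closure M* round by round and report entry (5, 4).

D(0):
  [0, 10, -1, 13, ∞, 2]
  [14, 0, 11, 5, 16, 6]
  [2, 11, 0, 11, 4, 15]
  [2, 9, ∞, 0, 3, 10]
  [3, 5, 18, 17, 0, 10]
  [∞, 10, 14, 5, 18, 0]
D(1):
  [0, 10, -1, 13, ∞, 2]
  [14, 0, 11, 5, 16, 6]
  [2, 11, 0, 11, 4, 4]
  [2, 9, 1, 0, 3, 4]
  [3, 5, 2, 16, 0, 5]
  [∞, 10, 14, 5, 18, 0]
D(2):
  [0, 10, -1, 13, 26, 2]
  [14, 0, 11, 5, 16, 6]
  [2, 11, 0, 11, 4, 4]
  [2, 9, 1, 0, 3, 4]
  [3, 5, 2, 10, 0, 5]
  [24, 10, 14, 5, 18, 0]
D(3):
  [0, 10, -1, 10, 3, 2]
  [13, 0, 11, 5, 15, 6]
  [2, 11, 0, 11, 4, 4]
  [2, 9, 1, 0, 3, 4]
  [3, 5, 2, 10, 0, 5]
  [16, 10, 14, 5, 18, 0]
D(4):
  [0, 10, -1, 10, 3, 2]
  [7, 0, 6, 5, 8, 6]
  [2, 11, 0, 11, 4, 4]
  [2, 9, 1, 0, 3, 4]
  [3, 5, 2, 10, 0, 5]
  [7, 10, 6, 5, 8, 0]
D(5):
  [0, 8, -1, 10, 3, 2]
  [7, 0, 6, 5, 8, 6]
  [2, 9, 0, 11, 4, 4]
  [2, 8, 1, 0, 3, 4]
  [3, 5, 2, 10, 0, 5]
  [7, 10, 6, 5, 8, 0]
D(6):
  [0, 8, -1, 7, 3, 2]
  [7, 0, 6, 5, 8, 6]
  [2, 9, 0, 9, 4, 4]
  [2, 8, 1, 0, 3, 4]
  [3, 5, 2, 10, 0, 5]
  [7, 10, 6, 5, 8, 0]
Answer: M*[5][4] = 8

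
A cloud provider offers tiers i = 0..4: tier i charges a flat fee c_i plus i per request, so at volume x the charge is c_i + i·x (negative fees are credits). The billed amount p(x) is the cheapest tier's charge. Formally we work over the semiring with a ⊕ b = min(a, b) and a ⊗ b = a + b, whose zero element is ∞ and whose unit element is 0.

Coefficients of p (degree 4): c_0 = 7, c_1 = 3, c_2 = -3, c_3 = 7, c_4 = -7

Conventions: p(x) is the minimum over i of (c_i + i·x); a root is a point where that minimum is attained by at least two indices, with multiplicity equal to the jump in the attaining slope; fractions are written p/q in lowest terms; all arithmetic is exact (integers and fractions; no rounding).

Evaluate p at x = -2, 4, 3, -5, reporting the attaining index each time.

p(-2) = min(7+0·(-2)=7, 3+1·(-2)=1, -3+2·(-2)=-7, 7+3·(-2)=1, -7+4·(-2)=-15) = -15 (attained by i=4)
p(4) = min(7+0·4=7, 3+1·4=7, -3+2·4=5, 7+3·4=19, -7+4·4=9) = 5 (attained by i=2)
p(3) = min(7+0·3=7, 3+1·3=6, -3+2·3=3, 7+3·3=16, -7+4·3=5) = 3 (attained by i=2)
p(-5) = min(7+0·(-5)=7, 3+1·(-5)=-2, -3+2·(-5)=-13, 7+3·(-5)=-8, -7+4·(-5)=-27) = -27 (attained by i=4)
Answer: p(-2) = -15; p(4) = 5; p(3) = 3; p(-5) = -27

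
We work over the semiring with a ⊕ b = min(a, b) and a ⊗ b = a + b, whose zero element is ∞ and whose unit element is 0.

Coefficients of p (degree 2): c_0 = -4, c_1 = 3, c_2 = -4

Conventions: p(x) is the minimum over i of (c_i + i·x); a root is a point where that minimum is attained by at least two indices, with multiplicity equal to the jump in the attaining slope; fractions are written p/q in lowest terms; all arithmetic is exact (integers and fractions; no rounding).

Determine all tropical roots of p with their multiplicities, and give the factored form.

hull edge (i=0, c=-4) to (i=2, c=-4): slope 0, span 2
Factored form: p(x) = -4 ⊗ (x ⊕ 0) ⊗ (x ⊕ 0)
Answer: roots = 0 (mult 2)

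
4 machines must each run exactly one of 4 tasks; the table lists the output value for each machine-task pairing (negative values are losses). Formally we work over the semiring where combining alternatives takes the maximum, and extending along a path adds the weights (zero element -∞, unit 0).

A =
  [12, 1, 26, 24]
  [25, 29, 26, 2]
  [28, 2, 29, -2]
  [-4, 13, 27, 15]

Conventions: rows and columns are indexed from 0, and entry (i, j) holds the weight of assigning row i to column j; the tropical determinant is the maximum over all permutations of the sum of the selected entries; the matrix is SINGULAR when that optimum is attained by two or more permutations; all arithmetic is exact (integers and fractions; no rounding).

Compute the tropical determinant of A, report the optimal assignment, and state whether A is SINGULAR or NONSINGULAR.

σ = (0, 1, 2, 3): 12 + 29 + 29 + 15 = 85
σ = (0, 1, 3, 2): 12 + 29 + (-2) + 27 = 66
σ = (0, 2, 1, 3): 12 + 26 + 2 + 15 = 55
σ = (0, 2, 3, 1): 12 + 26 + (-2) + 13 = 49
σ = (0, 3, 1, 2): 12 + 2 + 2 + 27 = 43
σ = (0, 3, 2, 1): 12 + 2 + 29 + 13 = 56
σ = (1, 0, 2, 3): 1 + 25 + 29 + 15 = 70
σ = (1, 0, 3, 2): 1 + 25 + (-2) + 27 = 51
σ = (1, 2, 0, 3): 1 + 26 + 28 + 15 = 70
σ = (1, 2, 3, 0): 1 + 26 + (-2) + (-4) = 21
σ = (1, 3, 0, 2): 1 + 2 + 28 + 27 = 58
σ = (1, 3, 2, 0): 1 + 2 + 29 + (-4) = 28
σ = (2, 0, 1, 3): 26 + 25 + 2 + 15 = 68
σ = (2, 0, 3, 1): 26 + 25 + (-2) + 13 = 62
σ = (2, 1, 0, 3): 26 + 29 + 28 + 15 = 98
σ = (2, 1, 3, 0): 26 + 29 + (-2) + (-4) = 49
σ = (2, 3, 0, 1): 26 + 2 + 28 + 13 = 69
σ = (2, 3, 1, 0): 26 + 2 + 2 + (-4) = 26
σ = (3, 0, 1, 2): 24 + 25 + 2 + 27 = 78
σ = (3, 0, 2, 1): 24 + 25 + 29 + 13 = 91
σ = (3, 1, 0, 2): 24 + 29 + 28 + 27 = 108
σ = (3, 1, 2, 0): 24 + 29 + 29 + (-4) = 78
σ = (3, 2, 0, 1): 24 + 26 + 28 + 13 = 91
σ = (3, 2, 1, 0): 24 + 26 + 2 + (-4) = 48
Optimal value attained by: σ = (3, 1, 0, 2).
Answer: det⊕(A) = 108; verdict: NONSINGULAR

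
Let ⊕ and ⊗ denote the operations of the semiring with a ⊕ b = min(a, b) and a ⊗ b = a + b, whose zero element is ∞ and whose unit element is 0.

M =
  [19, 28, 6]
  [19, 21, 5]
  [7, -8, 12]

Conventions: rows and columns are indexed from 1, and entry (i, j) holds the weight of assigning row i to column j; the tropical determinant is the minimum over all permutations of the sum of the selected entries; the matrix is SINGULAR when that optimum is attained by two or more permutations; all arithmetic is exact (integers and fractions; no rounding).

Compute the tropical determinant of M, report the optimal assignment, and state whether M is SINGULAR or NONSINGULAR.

σ = (1, 2, 3): 19 + 21 + 12 = 52
σ = (1, 3, 2): 19 + 5 + (-8) = 16
σ = (2, 1, 3): 28 + 19 + 12 = 59
σ = (2, 3, 1): 28 + 5 + 7 = 40
σ = (3, 1, 2): 6 + 19 + (-8) = 17
σ = (3, 2, 1): 6 + 21 + 7 = 34
Optimal value attained by: σ = (1, 3, 2).
Answer: det⊕(M) = 16; verdict: NONSINGULAR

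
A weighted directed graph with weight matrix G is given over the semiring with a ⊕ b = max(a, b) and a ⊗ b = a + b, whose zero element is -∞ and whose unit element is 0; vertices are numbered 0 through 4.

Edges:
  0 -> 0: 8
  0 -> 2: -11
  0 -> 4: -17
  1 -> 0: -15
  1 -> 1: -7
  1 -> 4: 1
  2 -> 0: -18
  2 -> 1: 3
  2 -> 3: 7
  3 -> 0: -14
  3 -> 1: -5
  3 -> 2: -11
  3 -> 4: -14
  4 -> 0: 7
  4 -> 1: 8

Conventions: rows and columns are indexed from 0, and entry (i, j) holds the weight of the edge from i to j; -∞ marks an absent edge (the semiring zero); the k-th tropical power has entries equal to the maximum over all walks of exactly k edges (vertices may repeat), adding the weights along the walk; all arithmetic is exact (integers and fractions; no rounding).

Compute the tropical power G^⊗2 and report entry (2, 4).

G^⊗2:
  [16, -8, -3, -4, -9]
  [8, 9, -26, -∞, -6]
  [-7, 2, -4, -∞, 4]
  [-6, -6, -25, -4, -4]
  [15, 1, -4, -∞, 9]
Key observation: the optimum is the walk 2->1->4, with weight 3 + 1 = 4.
Optimal value attained by: walk 2->1->4.
Answer: (G^⊗2)[2][4] = 4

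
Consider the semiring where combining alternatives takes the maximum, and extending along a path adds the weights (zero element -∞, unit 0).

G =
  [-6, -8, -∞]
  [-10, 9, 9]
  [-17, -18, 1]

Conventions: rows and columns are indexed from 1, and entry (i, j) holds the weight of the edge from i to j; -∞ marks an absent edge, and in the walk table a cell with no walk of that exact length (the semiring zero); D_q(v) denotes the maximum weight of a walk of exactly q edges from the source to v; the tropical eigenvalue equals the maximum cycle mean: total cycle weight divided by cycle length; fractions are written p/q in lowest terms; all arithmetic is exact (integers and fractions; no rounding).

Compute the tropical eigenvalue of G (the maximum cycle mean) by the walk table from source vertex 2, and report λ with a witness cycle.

q=0: [-∞, 0, -∞]
q=1: [-10, 9, 9]
q=2: [-1, 18, 18]
q=3: [8, 27, 27]
Optimal cycle mean attained by: cycle 2->2, total 9, length 1.
Answer: λ = 9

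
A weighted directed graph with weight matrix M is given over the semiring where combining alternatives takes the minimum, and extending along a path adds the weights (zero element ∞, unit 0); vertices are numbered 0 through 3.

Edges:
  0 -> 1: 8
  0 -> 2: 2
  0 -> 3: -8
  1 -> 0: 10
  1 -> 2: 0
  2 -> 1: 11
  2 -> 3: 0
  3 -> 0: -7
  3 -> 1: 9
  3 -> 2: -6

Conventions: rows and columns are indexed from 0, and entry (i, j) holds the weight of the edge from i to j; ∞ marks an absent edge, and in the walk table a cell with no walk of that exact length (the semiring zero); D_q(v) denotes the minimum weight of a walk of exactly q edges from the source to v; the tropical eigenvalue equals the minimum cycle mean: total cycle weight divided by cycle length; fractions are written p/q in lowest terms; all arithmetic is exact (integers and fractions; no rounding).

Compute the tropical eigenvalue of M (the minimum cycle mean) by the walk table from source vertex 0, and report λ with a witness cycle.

q=0: [0, ∞, ∞, ∞]
q=1: [∞, 8, 2, -8]
q=2: [-15, 1, -14, 2]
q=3: [-5, -7, -13, -23]
q=4: [-30, -14, -29, -13]
Optimal cycle mean attained by: cycle 0->3->0, total (-8) + (-7), length 2.
Answer: λ = -15/2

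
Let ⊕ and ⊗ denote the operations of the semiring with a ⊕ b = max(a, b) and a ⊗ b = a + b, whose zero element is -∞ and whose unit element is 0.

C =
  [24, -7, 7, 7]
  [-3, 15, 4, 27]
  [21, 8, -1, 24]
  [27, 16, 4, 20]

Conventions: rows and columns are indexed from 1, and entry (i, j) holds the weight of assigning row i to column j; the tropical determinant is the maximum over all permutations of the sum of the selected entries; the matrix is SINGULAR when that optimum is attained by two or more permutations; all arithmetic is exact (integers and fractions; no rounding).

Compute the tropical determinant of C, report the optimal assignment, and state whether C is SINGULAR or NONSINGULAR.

σ = (1, 2, 3, 4): 24 + 15 + (-1) + 20 = 58
σ = (1, 2, 4, 3): 24 + 15 + 24 + 4 = 67
σ = (1, 3, 2, 4): 24 + 4 + 8 + 20 = 56
σ = (1, 3, 4, 2): 24 + 4 + 24 + 16 = 68
σ = (1, 4, 2, 3): 24 + 27 + 8 + 4 = 63
σ = (1, 4, 3, 2): 24 + 27 + (-1) + 16 = 66
σ = (2, 1, 3, 4): (-7) + (-3) + (-1) + 20 = 9
σ = (2, 1, 4, 3): (-7) + (-3) + 24 + 4 = 18
σ = (2, 3, 1, 4): (-7) + 4 + 21 + 20 = 38
σ = (2, 3, 4, 1): (-7) + 4 + 24 + 27 = 48
σ = (2, 4, 1, 3): (-7) + 27 + 21 + 4 = 45
σ = (2, 4, 3, 1): (-7) + 27 + (-1) + 27 = 46
σ = (3, 1, 2, 4): 7 + (-3) + 8 + 20 = 32
σ = (3, 1, 4, 2): 7 + (-3) + 24 + 16 = 44
σ = (3, 2, 1, 4): 7 + 15 + 21 + 20 = 63
σ = (3, 2, 4, 1): 7 + 15 + 24 + 27 = 73
σ = (3, 4, 1, 2): 7 + 27 + 21 + 16 = 71
σ = (3, 4, 2, 1): 7 + 27 + 8 + 27 = 69
σ = (4, 1, 2, 3): 7 + (-3) + 8 + 4 = 16
σ = (4, 1, 3, 2): 7 + (-3) + (-1) + 16 = 19
σ = (4, 2, 1, 3): 7 + 15 + 21 + 4 = 47
σ = (4, 2, 3, 1): 7 + 15 + (-1) + 27 = 48
σ = (4, 3, 1, 2): 7 + 4 + 21 + 16 = 48
σ = (4, 3, 2, 1): 7 + 4 + 8 + 27 = 46
Optimal value attained by: σ = (3, 2, 4, 1).
Answer: det⊕(C) = 73; verdict: NONSINGULAR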